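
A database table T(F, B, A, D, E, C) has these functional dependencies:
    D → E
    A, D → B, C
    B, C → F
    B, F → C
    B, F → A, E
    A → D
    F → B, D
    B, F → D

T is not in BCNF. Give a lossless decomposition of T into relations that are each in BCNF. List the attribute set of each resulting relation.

{A, B, C, D, F}; {D, E}

Candidate keys of the original relation: {A}, {B, C}, {F}.
Within {A, B, C, D, E, F}: {D}⁺ ∩ {A, B, C, D, E, F} = {D, E}, not the whole set, so D → E violates BCNF; decompose into {D, E} and {A, B, C, D, F}.
{D, E} is in BCNF.
{A, B, C, D, F} is in BCNF.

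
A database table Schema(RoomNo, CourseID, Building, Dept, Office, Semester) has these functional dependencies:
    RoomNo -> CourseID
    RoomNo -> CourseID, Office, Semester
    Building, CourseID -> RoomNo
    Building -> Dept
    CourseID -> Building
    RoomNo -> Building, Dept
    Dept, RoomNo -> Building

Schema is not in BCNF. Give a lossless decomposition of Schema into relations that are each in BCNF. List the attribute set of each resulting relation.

{Building, CourseID, Office, RoomNo, Semester}; {Building, Dept}

Candidate keys of the original relation: {CourseID}, {RoomNo}.
{Building, CourseID, Dept, Office, RoomNo, Semester}: {Building} determines {Building, Dept} here but is not a superkey — split on Building -> Dept, giving {Building, Dept} and {Building, CourseID, Office, RoomNo, Semester}.
{Building, Dept}: every determinant is a superkey — BCNF.
{Building, CourseID, Office, RoomNo, Semester}: every determinant is a superkey — BCNF.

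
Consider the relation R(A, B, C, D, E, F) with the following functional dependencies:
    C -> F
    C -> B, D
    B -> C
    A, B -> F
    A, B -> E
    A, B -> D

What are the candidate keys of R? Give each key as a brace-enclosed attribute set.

No FD produces {A}, so it must be in every candidate key.
{A, B}⁺ = {A, B, C, D, E, F}, which is every attribute, so {A, B} is a candidate key.
{A, C}⁺ = {A, B, C, D, E, F}, which is every attribute, so {A, C} is a candidate key.
Any other superkey properly contains one of these, so there are no further candidate keys.

{A, B}, {A, C}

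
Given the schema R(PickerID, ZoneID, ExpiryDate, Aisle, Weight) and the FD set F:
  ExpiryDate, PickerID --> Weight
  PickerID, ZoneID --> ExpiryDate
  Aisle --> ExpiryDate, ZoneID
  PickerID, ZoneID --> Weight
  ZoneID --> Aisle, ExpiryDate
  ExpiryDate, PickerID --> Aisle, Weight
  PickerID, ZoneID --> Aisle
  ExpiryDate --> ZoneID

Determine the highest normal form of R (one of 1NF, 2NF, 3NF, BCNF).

3NF

Candidate keys: {Aisle, PickerID}, {ExpiryDate, PickerID}, {PickerID, ZoneID}. Prime attributes: {Aisle, ExpiryDate, PickerID, ZoneID}.
Aisle --> ExpiryDate, ZoneID breaks BCNF: {Aisle}⁺ = {Aisle, ExpiryDate, ZoneID}, so {Aisle} is not a superkey.
But every attribute on its right side ({ExpiryDate, ZoneID}) is prime, and the same holds for every other non-superkey FD, so 3NF still holds.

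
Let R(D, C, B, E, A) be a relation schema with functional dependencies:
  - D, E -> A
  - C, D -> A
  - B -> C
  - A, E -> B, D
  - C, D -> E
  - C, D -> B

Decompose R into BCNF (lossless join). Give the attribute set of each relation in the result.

Candidate keys of the original relation: {A, E}, {B, D}, {C, D}, {D, E}.
{A, B, C, D, E}: {B} determines {B, C} here but is not a superkey — split on B -> C, giving {B, C} and {A, B, D, E}.
{B, C} is in BCNF.
{A, B, D, E} is in BCNF.

{A, B, D, E}; {B, C}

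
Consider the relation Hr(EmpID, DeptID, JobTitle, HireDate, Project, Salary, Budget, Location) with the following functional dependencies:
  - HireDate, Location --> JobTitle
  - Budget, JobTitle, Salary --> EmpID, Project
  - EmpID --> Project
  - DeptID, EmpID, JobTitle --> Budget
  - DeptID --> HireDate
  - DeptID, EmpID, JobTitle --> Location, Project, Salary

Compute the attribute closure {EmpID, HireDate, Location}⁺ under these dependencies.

Start with {EmpID, HireDate, Location}.
HireDate, Location --> JobTitle applies; add {JobTitle} → now {EmpID, HireDate, JobTitle, Location}.
EmpID --> Project applies; add {Project} → now {EmpID, HireDate, JobTitle, Location, Project}.
No further FD applies.

{EmpID, HireDate, JobTitle, Location, Project}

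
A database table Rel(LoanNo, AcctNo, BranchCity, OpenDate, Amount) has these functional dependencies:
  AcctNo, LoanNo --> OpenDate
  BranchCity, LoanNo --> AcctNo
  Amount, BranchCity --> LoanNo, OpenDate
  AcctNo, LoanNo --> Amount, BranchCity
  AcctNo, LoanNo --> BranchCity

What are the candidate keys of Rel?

{AcctNo, LoanNo}, {Amount, BranchCity}, {BranchCity, LoanNo}

{AcctNo, LoanNo}⁺ = {AcctNo, Amount, BranchCity, LoanNo, OpenDate}, which is every attribute, so {AcctNo, LoanNo} is a candidate key.
{Amount, BranchCity}⁺ = {AcctNo, Amount, BranchCity, LoanNo, OpenDate}, which is every attribute, so {Amount, BranchCity} is a candidate key.
{BranchCity, LoanNo}⁺ = {AcctNo, Amount, BranchCity, LoanNo, OpenDate}, which is every attribute, so {BranchCity, LoanNo} is a candidate key.
Any other superkey properly contains one of these, so there are no further candidate keys.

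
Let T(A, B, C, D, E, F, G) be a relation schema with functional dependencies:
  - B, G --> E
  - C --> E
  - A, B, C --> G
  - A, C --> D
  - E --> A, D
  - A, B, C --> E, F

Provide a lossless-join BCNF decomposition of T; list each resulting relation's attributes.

{A, D, E}; {B, C, F, G}; {B, E, G}

Candidate key of the original relation: {B, C}.
Within {A, B, C, D, E, F, G}: {B, G}⁺ ∩ {A, B, C, D, E, F, G} = {A, B, D, E, G}, not the whole set, so B, G --> A, D, E violates BCNF; decompose into {A, B, D, E, G} and {B, C, F, G}.
Within {A, B, D, E, G}: {E}⁺ ∩ {A, B, D, E, G} = {A, D, E}, not the whole set, so E --> A, D violates BCNF; decompose into {A, D, E} and {B, E, G}.
{A, D, E}: every determinant is a superkey — BCNF.
{B, E, G}: every determinant is a superkey — BCNF.
{B, C, F, G}: every determinant is a superkey — BCNF.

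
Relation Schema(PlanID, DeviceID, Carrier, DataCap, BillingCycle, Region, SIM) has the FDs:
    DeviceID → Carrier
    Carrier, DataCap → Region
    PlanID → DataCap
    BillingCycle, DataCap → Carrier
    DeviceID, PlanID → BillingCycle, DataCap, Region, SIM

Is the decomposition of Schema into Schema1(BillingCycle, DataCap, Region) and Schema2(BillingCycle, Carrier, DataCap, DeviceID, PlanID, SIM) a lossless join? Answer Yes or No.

Yes

Common attributes: {BillingCycle, DataCap}; their closure is {BillingCycle, Carrier, DataCap, Region}.
Since Schema1 ⊆ {BillingCycle, Carrier, DataCap, Region}, the intersection is a superkey of Schema1; the decomposition is lossless.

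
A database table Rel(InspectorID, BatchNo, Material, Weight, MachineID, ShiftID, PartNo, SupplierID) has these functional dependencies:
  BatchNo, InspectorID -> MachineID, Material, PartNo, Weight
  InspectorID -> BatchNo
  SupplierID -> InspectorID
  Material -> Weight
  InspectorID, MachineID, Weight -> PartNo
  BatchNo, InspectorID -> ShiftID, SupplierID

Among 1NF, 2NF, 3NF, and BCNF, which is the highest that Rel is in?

2NF

Candidate keys: {InspectorID}, {SupplierID}. Prime attributes: {InspectorID, SupplierID}.
Material -> Weight: {Material}⁺ = {Material, Weight}, which is not all of the attributes, so the left side is not a superkey — BCNF is violated.
Material -> Weight has non-prime {Weight} on the right and a non-superkey on the left, so 3NF fails.
Every candidate key is a single attribute, so no partial dependency is possible; 2NF holds.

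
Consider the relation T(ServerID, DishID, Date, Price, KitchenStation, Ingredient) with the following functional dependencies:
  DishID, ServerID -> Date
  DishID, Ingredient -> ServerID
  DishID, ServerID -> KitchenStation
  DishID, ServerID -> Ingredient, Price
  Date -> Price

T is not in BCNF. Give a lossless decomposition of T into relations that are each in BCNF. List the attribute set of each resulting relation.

{Date, DishID, Ingredient, KitchenStation, ServerID}; {Date, Price}

Candidate keys of the original relation: {DishID, Ingredient}, {DishID, ServerID}.
{Date, DishID, Ingredient, KitchenStation, Price, ServerID}: {Date} determines {Date, Price} here but is not a superkey — split on Date -> Price, giving {Date, Price} and {Date, DishID, Ingredient, KitchenStation, ServerID}.
{Date, Price}: every determinant is a superkey — BCNF.
{Date, DishID, Ingredient, KitchenStation, ServerID}: every determinant is a superkey — BCNF.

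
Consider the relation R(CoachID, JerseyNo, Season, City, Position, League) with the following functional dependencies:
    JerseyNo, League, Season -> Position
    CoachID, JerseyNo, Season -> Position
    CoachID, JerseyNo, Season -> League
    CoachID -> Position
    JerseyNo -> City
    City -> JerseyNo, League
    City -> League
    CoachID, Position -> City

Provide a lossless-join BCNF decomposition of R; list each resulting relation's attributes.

Candidate key of the original relation: {CoachID, Season}.
Within {City, CoachID, JerseyNo, League, Position, Season}: {JerseyNo, League, Season}⁺ ∩ {City, CoachID, JerseyNo, League, Position, Season} = {City, JerseyNo, League, Position, Season}, not the whole set, so JerseyNo, League, Season -> City, Position violates BCNF; decompose into {City, JerseyNo, League, Position, Season} and {CoachID, JerseyNo, League, Season}.
Within {City, JerseyNo, League, Position, Season}: {JerseyNo}⁺ ∩ {City, JerseyNo, League, Position, Season} = {City, JerseyNo, League}, not the whole set, so JerseyNo -> City, League violates BCNF; decompose into {City, JerseyNo, League} and {JerseyNo, Position, Season}.
{City, JerseyNo, League} is in BCNF.
{JerseyNo, Position, Season} is in BCNF.
Within {CoachID, JerseyNo, League, Season}: {CoachID}⁺ ∩ {CoachID, JerseyNo, League, Season} = {CoachID, JerseyNo, League}, not the whole set, so CoachID -> JerseyNo, League violates BCNF; decompose into {CoachID, JerseyNo, League} and {CoachID, Season}.
Within {CoachID, JerseyNo, League}: {JerseyNo}⁺ ∩ {CoachID, JerseyNo, League} = {JerseyNo, League}, not the whole set, so JerseyNo -> League violates BCNF; decompose into {JerseyNo, League} and {CoachID, JerseyNo}.
{JerseyNo, League} is in BCNF.
{CoachID, JerseyNo} is in BCNF.
{CoachID, Season} is in BCNF.

{City, JerseyNo, League}; {CoachID, JerseyNo}; {CoachID, Season}; {JerseyNo, Position, Season}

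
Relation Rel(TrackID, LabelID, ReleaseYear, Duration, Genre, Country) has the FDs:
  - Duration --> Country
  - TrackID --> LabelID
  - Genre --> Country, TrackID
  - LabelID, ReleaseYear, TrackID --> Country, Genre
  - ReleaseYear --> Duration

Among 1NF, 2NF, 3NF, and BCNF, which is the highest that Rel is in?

1NF

Candidate keys: {Genre, ReleaseYear}, {ReleaseYear, TrackID}. Prime attributes: {Genre, ReleaseYear, TrackID}.
Duration --> Country: {Duration}⁺ = {Country, Duration}, which is not all of the attributes, so the left side is not a superkey — BCNF is violated.
Duration --> Country determines the non-prime attribute {Country} from a non-superkey — 3NF is violated.
{Genre} is a proper subset of the key {Genre, ReleaseYear}, and {Genre}⁺ contains the non-prime attributes {Country, LabelID} — a partial dependency, so 2NF is violated.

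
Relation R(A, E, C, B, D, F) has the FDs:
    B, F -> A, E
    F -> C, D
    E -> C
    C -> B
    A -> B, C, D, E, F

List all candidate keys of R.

{A}, {F}

Closure of {A} is {A, B, C, D, E, F}, the whole schema; {A} is a candidate key.
Closure of {F} is {A, B, C, D, E, F}, the whole schema; {F} is a candidate key.
No proper subset of any of these is a key, and no other minimal superkey exists.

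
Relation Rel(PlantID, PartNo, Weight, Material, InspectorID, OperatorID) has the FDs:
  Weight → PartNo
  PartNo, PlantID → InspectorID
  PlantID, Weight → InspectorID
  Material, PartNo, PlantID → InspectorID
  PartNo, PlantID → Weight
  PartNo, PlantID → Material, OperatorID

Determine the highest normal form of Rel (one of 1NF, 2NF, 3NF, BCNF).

3NF

Candidate keys: {PartNo, PlantID}, {PlantID, Weight}. Prime attributes: {PartNo, PlantID, Weight}.
For Weight → PartNo we have {Weight}⁺ = {PartNo, Weight}; {Weight} is not a superkey, so BCNF fails.
Its right-hand attributes {PartNo} are all prime, as are those of every other non-superkey FD — the relation is in 3NF.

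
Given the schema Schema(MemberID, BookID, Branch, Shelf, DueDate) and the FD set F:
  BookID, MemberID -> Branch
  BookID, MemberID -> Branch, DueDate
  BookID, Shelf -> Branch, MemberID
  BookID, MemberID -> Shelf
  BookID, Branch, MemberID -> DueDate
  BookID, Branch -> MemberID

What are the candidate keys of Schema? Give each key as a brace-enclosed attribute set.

{BookID} never appears on the right of any FD, so every key must include it.
{BookID, Branch}⁺ = {BookID, Branch, DueDate, MemberID, Shelf}, which is every attribute, so {BookID, Branch} is a candidate key.
{BookID, MemberID}⁺ = {BookID, Branch, DueDate, MemberID, Shelf}, which is every attribute, so {BookID, MemberID} is a candidate key.
{BookID, Shelf}⁺ = {BookID, Branch, DueDate, MemberID, Shelf}, which is every attribute, so {BookID, Shelf} is a candidate key.
Any other superkey properly contains one of these, so there are no further candidate keys.

{BookID, Branch}, {BookID, MemberID}, {BookID, Shelf}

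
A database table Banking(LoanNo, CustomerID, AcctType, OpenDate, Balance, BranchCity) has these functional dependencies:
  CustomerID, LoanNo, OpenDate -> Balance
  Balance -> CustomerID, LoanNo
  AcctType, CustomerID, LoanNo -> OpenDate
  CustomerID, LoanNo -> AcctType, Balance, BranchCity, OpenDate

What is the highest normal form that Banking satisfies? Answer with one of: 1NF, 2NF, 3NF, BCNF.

Candidate keys: {Balance}, {CustomerID, LoanNo}. Prime attributes: {Balance, CustomerID, LoanNo}.
Every FD has a superkey on the left, so the relation is in BCNF.

BCNF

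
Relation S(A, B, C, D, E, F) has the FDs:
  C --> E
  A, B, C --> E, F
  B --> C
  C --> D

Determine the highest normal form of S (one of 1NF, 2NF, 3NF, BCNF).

Candidate key: {A, B}. Prime attributes: {A, B}.
C --> E breaks BCNF: {C}⁺ = {C, D, E}, so {C} is not a superkey.
C --> E determines the non-prime attribute {E} from a non-superkey — 3NF is violated.
The proper key subset {B} of {A, B} determines non-prime {C, D, E}, so the relation is not even in 2NF.

1NF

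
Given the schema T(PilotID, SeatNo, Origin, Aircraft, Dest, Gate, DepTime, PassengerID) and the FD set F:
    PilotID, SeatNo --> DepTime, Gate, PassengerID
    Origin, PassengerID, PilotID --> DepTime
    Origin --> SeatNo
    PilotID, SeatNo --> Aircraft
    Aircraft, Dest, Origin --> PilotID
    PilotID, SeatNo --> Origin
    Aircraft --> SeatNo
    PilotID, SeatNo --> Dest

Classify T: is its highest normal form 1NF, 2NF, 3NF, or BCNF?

3NF

Candidate keys: {Aircraft, Dest, Origin}, {Aircraft, PilotID}, {Origin, PilotID}, {PilotID, SeatNo}. Prime attributes: {Aircraft, Dest, Origin, PilotID, SeatNo}.
Origin --> SeatNo: {Origin}⁺ = {Origin, SeatNo}, which is not all of the attributes, so the left side is not a superkey — BCNF is violated.
Its right-hand attributes {SeatNo} are all prime, as are those of every other non-superkey FD — the relation is in 3NF.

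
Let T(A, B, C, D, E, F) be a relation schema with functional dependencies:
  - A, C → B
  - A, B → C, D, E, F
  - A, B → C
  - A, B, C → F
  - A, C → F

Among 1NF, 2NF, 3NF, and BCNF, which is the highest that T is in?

Candidate keys: {A, B}, {A, C}. Prime attributes: {A, B, C}.
The left-hand side of every FD is a superkey, so BCNF is satisfied.

BCNF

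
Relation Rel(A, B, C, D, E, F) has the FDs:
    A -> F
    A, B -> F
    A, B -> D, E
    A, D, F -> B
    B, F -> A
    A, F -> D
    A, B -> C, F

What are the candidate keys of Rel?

{A}, {B, F}

{A}⁺ = {A, B, C, D, E, F}, which is every attribute, so {A} is a candidate key.
{B, F}⁺ = {A, B, C, D, E, F}, which is every attribute, so {B, F} is a candidate key.
No proper subset of any of these is a key, and no other minimal superkey exists.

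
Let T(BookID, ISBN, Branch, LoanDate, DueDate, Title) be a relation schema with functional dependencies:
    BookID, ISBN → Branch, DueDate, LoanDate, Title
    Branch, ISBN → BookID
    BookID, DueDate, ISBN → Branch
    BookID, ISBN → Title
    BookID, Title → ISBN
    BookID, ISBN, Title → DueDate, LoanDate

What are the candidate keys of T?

Closure of {BookID, ISBN} is {BookID, Branch, DueDate, ISBN, LoanDate, Title}, the whole schema; {BookID, ISBN} is a candidate key.
Closure of {BookID, Title} is {BookID, Branch, DueDate, ISBN, LoanDate, Title}, the whole schema; {BookID, Title} is a candidate key.
Closure of {Branch, ISBN} is {BookID, Branch, DueDate, ISBN, LoanDate, Title}, the whole schema; {Branch, ISBN} is a candidate key.
No proper subset of any of these is a key, and no other minimal superkey exists.

{BookID, ISBN}, {BookID, Title}, {Branch, ISBN}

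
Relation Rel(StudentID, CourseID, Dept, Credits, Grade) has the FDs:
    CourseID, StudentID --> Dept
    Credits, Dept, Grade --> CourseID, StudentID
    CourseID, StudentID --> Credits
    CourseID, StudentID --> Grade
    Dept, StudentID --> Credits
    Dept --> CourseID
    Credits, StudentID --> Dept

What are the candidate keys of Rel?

Closure of {CourseID, StudentID} is {CourseID, Credits, Dept, Grade, StudentID}, the whole schema; {CourseID, StudentID} is a candidate key.
Closure of {Credits, StudentID} is {CourseID, Credits, Dept, Grade, StudentID}, the whole schema; {Credits, StudentID} is a candidate key.
Closure of {Dept, StudentID} is {CourseID, Credits, Dept, Grade, StudentID}, the whole schema; {Dept, StudentID} is a candidate key.
Closure of {Credits, Dept, Grade} is {CourseID, Credits, Dept, Grade, StudentID}, the whole schema; {Credits, Dept, Grade} is a candidate key.
No proper subset of any of these is a key, and no other minimal superkey exists.

{CourseID, StudentID}, {Credits, Dept, Grade}, {Credits, StudentID}, {Dept, StudentID}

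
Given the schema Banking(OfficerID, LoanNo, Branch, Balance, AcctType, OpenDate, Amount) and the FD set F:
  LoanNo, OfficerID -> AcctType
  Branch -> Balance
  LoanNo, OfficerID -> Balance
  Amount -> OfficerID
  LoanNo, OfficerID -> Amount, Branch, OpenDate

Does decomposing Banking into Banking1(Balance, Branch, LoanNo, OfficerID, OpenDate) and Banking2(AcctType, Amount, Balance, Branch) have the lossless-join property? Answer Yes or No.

No

Common attributes: {Balance, Branch}; their closure is {Balance, Branch}.
Banking1 ⊄ {Balance, Branch} and Banking2 ⊄ {Balance, Branch}, so the split is lossy.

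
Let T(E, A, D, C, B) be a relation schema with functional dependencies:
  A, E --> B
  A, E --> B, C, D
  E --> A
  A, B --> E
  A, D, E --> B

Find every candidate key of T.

{A, B}, {E}

{E} is a candidate key since {E}⁺ = {A, B, C, D, E} covers every attribute.
{A, B} is a candidate key since {A, B}⁺ = {A, B, C, D, E} covers every attribute.
These are minimal and exhaustive — every other superkey contains one of them.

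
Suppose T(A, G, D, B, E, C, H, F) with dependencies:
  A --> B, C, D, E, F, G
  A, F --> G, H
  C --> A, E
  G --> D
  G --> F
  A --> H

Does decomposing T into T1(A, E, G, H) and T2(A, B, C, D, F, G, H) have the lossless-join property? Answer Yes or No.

The shared attributes are {A, G, H} and {A, G, H}⁺ = {A, B, C, D, E, F, G, H}.
This includes all of T1, so the common attributes are a superkey of T1 — the join is lossless.

Yes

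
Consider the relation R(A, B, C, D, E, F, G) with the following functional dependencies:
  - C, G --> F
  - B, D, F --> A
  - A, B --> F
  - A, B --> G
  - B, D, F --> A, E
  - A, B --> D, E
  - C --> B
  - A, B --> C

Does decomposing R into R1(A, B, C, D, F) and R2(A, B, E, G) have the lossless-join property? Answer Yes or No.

The shared attributes are {A, B} and {A, B}⁺ = {A, B, C, D, E, F, G}.
R1 is contained in that closure, so R1 ∩ R2 --> R1 holds and the join is lossless.

Yes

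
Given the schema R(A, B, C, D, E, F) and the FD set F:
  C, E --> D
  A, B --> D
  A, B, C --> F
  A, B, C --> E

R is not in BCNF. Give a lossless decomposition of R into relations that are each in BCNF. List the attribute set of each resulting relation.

{A, B, C, E, F}; {C, D, E}

Candidate key of the original relation: {A, B, C}.
{A, B, C, D, E, F}: {C, E} determines {C, D, E} here but is not a superkey — split on C, E --> D, giving {C, D, E} and {A, B, C, E, F}.
{C, D, E} is in BCNF.
{A, B, C, E, F} is in BCNF.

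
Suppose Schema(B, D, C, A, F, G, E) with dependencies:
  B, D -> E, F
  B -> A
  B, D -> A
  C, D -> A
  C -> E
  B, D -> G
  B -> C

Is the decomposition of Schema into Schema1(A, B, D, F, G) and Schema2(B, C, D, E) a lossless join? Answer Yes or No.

Yes

Common attributes: {B, D}; their closure is {A, B, C, D, E, F, G}.
Since Schema1 ⊆ {A, B, C, D, E, F, G}, the intersection is a superkey of Schema1; the decomposition is lossless.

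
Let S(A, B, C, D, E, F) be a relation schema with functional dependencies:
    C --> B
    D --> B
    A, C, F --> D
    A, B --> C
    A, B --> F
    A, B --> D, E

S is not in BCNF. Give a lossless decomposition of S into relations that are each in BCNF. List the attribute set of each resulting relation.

Candidate keys of the original relation: {A, B}, {A, C}, {A, D}.
In {A, B, C, D, E, F}, {C} is not a superkey ({C}⁺ restricted to this set is {B, C}), so split on C --> B into {B, C} and {A, C, D, E, F}.
{B, C} has no BCNF violation.
{A, C, D, E, F} has no BCNF violation.

{A, C, D, E, F}; {B, C}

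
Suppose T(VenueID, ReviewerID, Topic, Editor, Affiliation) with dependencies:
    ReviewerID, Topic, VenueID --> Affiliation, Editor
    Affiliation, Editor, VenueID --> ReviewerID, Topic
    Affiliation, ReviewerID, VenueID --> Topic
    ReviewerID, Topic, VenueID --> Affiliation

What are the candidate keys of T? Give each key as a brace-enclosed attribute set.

{VenueID} never appears on the right of any FD, so every key must include it.
{Affiliation, Editor, VenueID} is a candidate key since {Affiliation, Editor, VenueID}⁺ = {Affiliation, Editor, ReviewerID, Topic, VenueID} covers every attribute.
{Affiliation, ReviewerID, VenueID} is a candidate key since {Affiliation, ReviewerID, VenueID}⁺ = {Affiliation, Editor, ReviewerID, Topic, VenueID} covers every attribute.
{ReviewerID, Topic, VenueID} is a candidate key since {ReviewerID, Topic, VenueID}⁺ = {Affiliation, Editor, ReviewerID, Topic, VenueID} covers every attribute.
These are minimal and exhaustive — every other superkey contains one of them.

{Affiliation, Editor, VenueID}, {Affiliation, ReviewerID, VenueID}, {ReviewerID, Topic, VenueID}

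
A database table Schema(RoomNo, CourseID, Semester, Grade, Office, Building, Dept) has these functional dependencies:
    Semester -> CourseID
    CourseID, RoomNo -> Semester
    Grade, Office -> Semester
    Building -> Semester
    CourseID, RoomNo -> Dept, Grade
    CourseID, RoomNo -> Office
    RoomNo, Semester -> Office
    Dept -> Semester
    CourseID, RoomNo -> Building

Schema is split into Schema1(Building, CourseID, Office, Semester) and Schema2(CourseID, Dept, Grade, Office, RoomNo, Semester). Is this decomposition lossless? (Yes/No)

Schema1 ∩ Schema2 = {CourseID, Office, Semester}; its closure under F is {CourseID, Office, Semester}.
The closure covers neither Schema1 nor Schema2 entirely; the join is not lossless.

No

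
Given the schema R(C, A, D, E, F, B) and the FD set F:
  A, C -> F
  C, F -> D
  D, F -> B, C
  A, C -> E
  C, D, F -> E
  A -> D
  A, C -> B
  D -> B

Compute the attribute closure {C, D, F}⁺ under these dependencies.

{B, C, D, E, F}

Start with {C, D, F}.
D, F -> B, C applies; add {B} → now {B, C, D, F}.
C, D, F -> E applies; add {E} → now {B, C, D, E, F}.
No further FD applies.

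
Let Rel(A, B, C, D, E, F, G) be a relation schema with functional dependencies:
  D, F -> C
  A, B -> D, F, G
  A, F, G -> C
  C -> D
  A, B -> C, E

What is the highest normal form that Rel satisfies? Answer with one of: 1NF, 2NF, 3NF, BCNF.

2NF

Candidate key: {A, B}. Prime attributes: {A, B}.
D, F -> C breaks BCNF: {D, F}⁺ = {C, D, F}, so {D, F} is not a superkey.
Because {C} is non-prime and the left side of D, F -> C is not a superkey, the relation is not in 3NF.
No proper subset of a key has a non-prime attribute in its closure, so there is no partial dependency; 2NF holds.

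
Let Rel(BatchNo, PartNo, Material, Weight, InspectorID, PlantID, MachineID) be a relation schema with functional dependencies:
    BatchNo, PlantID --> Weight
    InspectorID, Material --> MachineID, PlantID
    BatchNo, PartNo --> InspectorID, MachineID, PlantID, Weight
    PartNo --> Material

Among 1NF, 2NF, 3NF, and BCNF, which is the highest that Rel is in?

1NF

Candidate key: {BatchNo, PartNo}. Prime attributes: {BatchNo, PartNo}.
For BatchNo, PlantID --> Weight we have {BatchNo, PlantID}⁺ = {BatchNo, PlantID, Weight}; {BatchNo, PlantID} is not a superkey, so BCNF fails.
BatchNo, PlantID --> Weight determines the non-prime attribute {Weight} from a non-superkey — 3NF is violated.
Since {PartNo} ⊂ {BatchNo, PartNo} and {PartNo}⁺ ⊇ {Material} with {Material} non-prime, there is a partial dependency; 2NF fails.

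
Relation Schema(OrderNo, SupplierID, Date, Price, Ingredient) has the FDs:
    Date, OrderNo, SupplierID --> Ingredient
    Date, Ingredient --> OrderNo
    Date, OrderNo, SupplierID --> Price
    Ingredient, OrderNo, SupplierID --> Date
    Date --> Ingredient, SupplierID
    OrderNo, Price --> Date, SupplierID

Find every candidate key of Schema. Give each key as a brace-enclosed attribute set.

{Date}, {Ingredient, OrderNo, SupplierID}, {OrderNo, Price}

{Date}⁺ = {Date, Ingredient, OrderNo, Price, SupplierID} — all of the relation — so {Date} is a candidate key.
{OrderNo, Price}⁺ = {Date, Ingredient, OrderNo, Price, SupplierID} — all of the relation — so {OrderNo, Price} is a candidate key.
{Ingredient, OrderNo, SupplierID}⁺ = {Date, Ingredient, OrderNo, Price, SupplierID} — all of the relation — so {Ingredient, OrderNo, SupplierID} is a candidate key.
These are minimal and exhaustive — every other superkey contains one of them.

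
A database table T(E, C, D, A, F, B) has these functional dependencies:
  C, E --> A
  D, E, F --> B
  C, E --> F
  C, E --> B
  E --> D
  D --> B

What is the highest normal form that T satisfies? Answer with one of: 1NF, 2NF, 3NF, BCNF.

1NF

Candidate key: {C, E}. Prime attributes: {C, E}.
For D, E, F --> B we have {D, E, F}⁺ = {B, D, E, F}; {D, E, F} is not a superkey, so BCNF fails.
D, E, F --> B has non-prime {B} on the right and a non-superkey on the left, so 3NF fails.
The proper key subset {E} of {C, E} determines non-prime {B, D}, so the relation is not even in 2NF.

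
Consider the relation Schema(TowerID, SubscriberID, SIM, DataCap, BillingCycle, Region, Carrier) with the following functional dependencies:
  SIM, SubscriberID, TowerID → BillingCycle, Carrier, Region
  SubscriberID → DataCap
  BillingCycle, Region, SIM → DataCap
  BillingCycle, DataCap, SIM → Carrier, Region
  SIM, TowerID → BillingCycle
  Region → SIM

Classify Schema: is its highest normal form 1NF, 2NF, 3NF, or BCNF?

1NF

Candidate keys: {Region, SubscriberID, TowerID}, {SIM, SubscriberID, TowerID}. Prime attributes: {Region, SIM, SubscriberID, TowerID}.
SubscriberID → DataCap breaks BCNF: {SubscriberID}⁺ = {DataCap, SubscriberID}, so {SubscriberID} is not a superkey.
SubscriberID → DataCap has non-prime {DataCap} on the right and a non-superkey on the left, so 3NF fails.
The proper key subset {SubscriberID} of {Region, SubscriberID, TowerID} determines non-prime {DataCap}, so the relation is not even in 2NF.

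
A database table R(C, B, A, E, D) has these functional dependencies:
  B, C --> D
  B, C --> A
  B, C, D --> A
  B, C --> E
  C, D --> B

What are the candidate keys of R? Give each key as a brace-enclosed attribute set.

{B, C}, {C, D}

{C} never appears on the right of any FD, so every key must include it.
{B, C} is a candidate key since {B, C}⁺ = {A, B, C, D, E} covers every attribute.
{C, D} is a candidate key since {C, D}⁺ = {A, B, C, D, E} covers every attribute.
Any other superkey properly contains one of these, so there are no further candidate keys.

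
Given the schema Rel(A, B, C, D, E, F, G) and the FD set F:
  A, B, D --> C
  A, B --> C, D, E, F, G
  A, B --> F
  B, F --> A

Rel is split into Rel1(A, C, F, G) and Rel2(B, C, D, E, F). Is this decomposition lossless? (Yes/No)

No

The shared attributes are {C, F} and {C, F}⁺ = {C, F}.
Neither Rel1 nor Rel2 is contained in that closure, so the decomposition is lossy.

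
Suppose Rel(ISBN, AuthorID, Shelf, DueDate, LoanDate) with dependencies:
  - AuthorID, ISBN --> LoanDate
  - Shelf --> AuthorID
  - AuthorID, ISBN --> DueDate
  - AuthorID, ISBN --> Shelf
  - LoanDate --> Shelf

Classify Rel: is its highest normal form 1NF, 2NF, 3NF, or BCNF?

3NF

Candidate keys: {AuthorID, ISBN}, {ISBN, LoanDate}, {ISBN, Shelf}. Prime attributes: {AuthorID, ISBN, LoanDate, Shelf}.
Shelf --> AuthorID breaks BCNF: {Shelf}⁺ = {AuthorID, Shelf}, so {Shelf} is not a superkey.
But every attribute on its right side ({AuthorID}) is prime, and the same holds for every other non-superkey FD, so 3NF still holds.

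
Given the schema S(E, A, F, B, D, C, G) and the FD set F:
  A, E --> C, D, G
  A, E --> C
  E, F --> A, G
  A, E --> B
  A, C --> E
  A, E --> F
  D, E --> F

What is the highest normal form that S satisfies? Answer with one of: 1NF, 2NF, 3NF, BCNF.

BCNF

Candidate keys: {A, C}, {A, E}, {D, E}, {E, F}. Prime attributes: {A, C, D, E, F}.
The left-hand side of every FD is a superkey, so BCNF is satisfied.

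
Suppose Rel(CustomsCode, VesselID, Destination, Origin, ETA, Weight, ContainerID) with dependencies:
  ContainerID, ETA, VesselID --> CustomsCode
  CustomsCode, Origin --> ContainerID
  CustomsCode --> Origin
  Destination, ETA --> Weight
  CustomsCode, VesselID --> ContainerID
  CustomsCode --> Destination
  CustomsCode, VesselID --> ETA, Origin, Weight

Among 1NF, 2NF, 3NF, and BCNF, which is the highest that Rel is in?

1NF

Candidate keys: {ContainerID, ETA, VesselID}, {CustomsCode, VesselID}. Prime attributes: {ContainerID, CustomsCode, ETA, VesselID}.
CustomsCode, Origin --> ContainerID: {CustomsCode, Origin}⁺ = {ContainerID, CustomsCode, Destination, Origin}, which is not all of the attributes, so the left side is not a superkey — BCNF is violated.
CustomsCode --> Origin determines the non-prime attribute {Origin} from a non-superkey — 3NF is violated.
Since {CustomsCode} ⊂ {CustomsCode, VesselID} and {CustomsCode}⁺ ⊇ {Destination, Origin} with {Destination, Origin} non-prime, there is a partial dependency; 2NF fails.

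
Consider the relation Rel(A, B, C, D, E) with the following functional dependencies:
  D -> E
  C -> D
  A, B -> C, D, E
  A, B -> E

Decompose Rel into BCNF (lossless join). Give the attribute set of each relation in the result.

Candidate key of the original relation: {A, B}.
{A, B, C, D, E}: {D} determines {D, E} here but is not a superkey — split on D -> E, giving {D, E} and {A, B, C, D}.
{D, E}: every determinant is a superkey — BCNF.
{A, B, C, D}: {C} determines {C, D} here but is not a superkey — split on C -> D, giving {C, D} and {A, B, C}.
{C, D}: every determinant is a superkey — BCNF.
{A, B, C}: every determinant is a superkey — BCNF.

{A, B, C}; {C, D}; {D, E}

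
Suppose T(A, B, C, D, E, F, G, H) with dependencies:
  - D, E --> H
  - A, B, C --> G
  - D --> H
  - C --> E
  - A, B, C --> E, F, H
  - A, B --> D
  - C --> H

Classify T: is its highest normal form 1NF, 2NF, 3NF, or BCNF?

1NF

Candidate key: {A, B, C}. Prime attributes: {A, B, C}.
For D, E --> H we have {D, E}⁺ = {D, E, H}; {D, E} is not a superkey, so BCNF fails.
Because {H} is non-prime and the left side of D, E --> H is not a superkey, the relation is not in 3NF.
{C} is a proper subset of the key {A, B, C}, and {C}⁺ contains the non-prime attributes {E, H} — a partial dependency, so 2NF is violated.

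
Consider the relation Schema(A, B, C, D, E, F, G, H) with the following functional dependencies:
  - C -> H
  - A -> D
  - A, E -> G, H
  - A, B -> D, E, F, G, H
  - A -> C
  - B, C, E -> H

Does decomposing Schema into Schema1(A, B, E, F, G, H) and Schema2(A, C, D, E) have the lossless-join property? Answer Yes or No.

The shared attributes are {A, E} and {A, E}⁺ = {A, C, D, E, G, H}.
Schema2 is contained in that closure, so Schema1 ∩ Schema2 -> Schema2 holds and the join is lossless.

Yes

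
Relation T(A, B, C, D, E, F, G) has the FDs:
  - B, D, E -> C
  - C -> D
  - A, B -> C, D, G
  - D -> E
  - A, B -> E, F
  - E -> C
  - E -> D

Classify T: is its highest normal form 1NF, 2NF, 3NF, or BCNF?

2NF

Candidate key: {A, B}. Prime attributes: {A, B}.
For B, D, E -> C we have {B, D, E}⁺ = {B, C, D, E}; {B, D, E} is not a superkey, so BCNF fails.
B, D, E -> C has non-prime {C} on the right and a non-superkey on the left, so 3NF fails.
No non-prime attribute depends on a proper subset of any candidate key, so 2NF holds.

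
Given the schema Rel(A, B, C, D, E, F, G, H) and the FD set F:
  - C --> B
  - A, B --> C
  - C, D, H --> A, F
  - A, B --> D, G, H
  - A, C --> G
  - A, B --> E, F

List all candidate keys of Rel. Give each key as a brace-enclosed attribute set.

{A, B}, {A, C}, {C, D, H}

{A, B} is a candidate key since {A, B}⁺ = {A, B, C, D, E, F, G, H} covers every attribute.
{A, C} is a candidate key since {A, C}⁺ = {A, B, C, D, E, F, G, H} covers every attribute.
{C, D, H} is a candidate key since {C, D, H}⁺ = {A, B, C, D, E, F, G, H} covers every attribute.
These are minimal and exhaustive — every other superkey contains one of them.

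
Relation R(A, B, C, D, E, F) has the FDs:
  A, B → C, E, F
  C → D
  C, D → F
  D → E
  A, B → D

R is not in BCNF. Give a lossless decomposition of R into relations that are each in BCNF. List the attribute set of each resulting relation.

Candidate key of the original relation: {A, B}.
Within {A, B, C, D, E, F}: {C}⁺ ∩ {A, B, C, D, E, F} = {C, D, E, F}, not the whole set, so C → D, E, F violates BCNF; decompose into {C, D, E, F} and {A, B, C}.
Within {C, D, E, F}: {D}⁺ ∩ {C, D, E, F} = {D, E}, not the whole set, so D → E violates BCNF; decompose into {D, E} and {C, D, F}.
{D, E} has no BCNF violation.
{C, D, F} has no BCNF violation.
{A, B, C} has no BCNF violation.

{A, B, C}; {C, D, F}; {D, E}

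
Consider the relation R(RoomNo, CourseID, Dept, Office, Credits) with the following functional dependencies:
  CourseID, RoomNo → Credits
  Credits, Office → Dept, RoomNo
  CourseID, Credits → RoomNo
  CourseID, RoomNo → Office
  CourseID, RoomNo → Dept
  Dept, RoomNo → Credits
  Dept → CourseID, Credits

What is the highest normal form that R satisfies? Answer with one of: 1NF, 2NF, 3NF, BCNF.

Candidate keys: {CourseID, Credits}, {CourseID, RoomNo}, {Credits, Office}, {Dept}. Prime attributes: {CourseID, Credits, Dept, Office, RoomNo}.
The left-hand side of every FD is a superkey, so BCNF is satisfied.

BCNF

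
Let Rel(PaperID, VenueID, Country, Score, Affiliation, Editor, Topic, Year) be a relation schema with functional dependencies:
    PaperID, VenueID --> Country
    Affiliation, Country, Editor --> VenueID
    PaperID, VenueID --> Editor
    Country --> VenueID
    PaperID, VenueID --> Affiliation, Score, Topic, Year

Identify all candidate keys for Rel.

{Country, PaperID}, {PaperID, VenueID}

No FD produces {PaperID}, so it must be in every candidate key.
{Country, PaperID}⁺ = {Affiliation, Country, Editor, PaperID, Score, Topic, VenueID, Year}, which is every attribute, so {Country, PaperID} is a candidate key.
{PaperID, VenueID}⁺ = {Affiliation, Country, Editor, PaperID, Score, Topic, VenueID, Year}, which is every attribute, so {PaperID, VenueID} is a candidate key.
Any other superkey properly contains one of these, so there are no further candidate keys.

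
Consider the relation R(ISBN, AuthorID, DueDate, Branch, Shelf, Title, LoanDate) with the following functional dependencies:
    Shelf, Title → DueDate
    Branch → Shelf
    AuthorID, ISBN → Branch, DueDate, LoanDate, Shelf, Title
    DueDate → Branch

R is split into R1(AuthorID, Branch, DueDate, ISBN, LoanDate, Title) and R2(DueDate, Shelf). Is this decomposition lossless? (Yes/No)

The shared attributes are {DueDate} and {DueDate}⁺ = {Branch, DueDate, Shelf}.
Since R2 ⊆ {Branch, DueDate, Shelf}, the intersection is a superkey of R2; the decomposition is lossless.

Yes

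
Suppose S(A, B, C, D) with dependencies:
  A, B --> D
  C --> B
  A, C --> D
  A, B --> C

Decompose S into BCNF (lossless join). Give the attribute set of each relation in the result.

Candidate keys of the original relation: {A, B}, {A, C}.
{A, B, C, D}: {C} determines {B, C} here but is not a superkey — split on C --> B, giving {B, C} and {A, C, D}.
{B, C} has no BCNF violation.
{A, C, D} has no BCNF violation.

{A, C, D}; {B, C}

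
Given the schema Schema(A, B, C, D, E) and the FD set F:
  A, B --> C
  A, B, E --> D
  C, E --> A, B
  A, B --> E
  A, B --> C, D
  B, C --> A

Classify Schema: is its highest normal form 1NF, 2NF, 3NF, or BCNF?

Candidate keys: {A, B}, {B, C}, {C, E}. Prime attributes: {A, B, C, E}.
The left-hand side of every FD is a superkey, so BCNF is satisfied.

BCNF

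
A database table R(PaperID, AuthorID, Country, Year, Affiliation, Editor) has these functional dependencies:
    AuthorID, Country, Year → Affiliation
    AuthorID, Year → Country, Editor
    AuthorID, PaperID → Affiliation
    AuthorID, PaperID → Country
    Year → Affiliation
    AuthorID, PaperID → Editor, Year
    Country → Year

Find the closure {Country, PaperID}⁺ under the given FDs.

Start with {Country, PaperID}.
Country → Year applies; add {Year} → now {Country, PaperID, Year}.
Year → Affiliation applies; add {Affiliation} → now {Affiliation, Country, PaperID, Year}.
No further FD applies.

{Affiliation, Country, PaperID, Year}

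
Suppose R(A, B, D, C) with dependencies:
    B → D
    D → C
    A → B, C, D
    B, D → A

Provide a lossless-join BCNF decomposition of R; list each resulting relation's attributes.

Candidate keys of the original relation: {A}, {B}.
{A, B, C, D}: {D} determines {C, D} here but is not a superkey — split on D → C, giving {C, D} and {A, B, D}.
{C, D}: every determinant is a superkey — BCNF.
{A, B, D}: every determinant is a superkey — BCNF.

{A, B, D}; {C, D}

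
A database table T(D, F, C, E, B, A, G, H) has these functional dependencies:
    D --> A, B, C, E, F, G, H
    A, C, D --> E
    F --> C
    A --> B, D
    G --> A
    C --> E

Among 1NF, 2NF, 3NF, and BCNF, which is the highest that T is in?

2NF

Candidate keys: {A}, {D}, {G}. Prime attributes: {A, D, G}.
F --> C breaks BCNF: {F}⁺ = {C, E, F}, so {F} is not a superkey.
F --> C determines the non-prime attribute {C} from a non-superkey — 3NF is violated.
All keys have size 1, which rules out partial dependencies — 2NF is satisfied.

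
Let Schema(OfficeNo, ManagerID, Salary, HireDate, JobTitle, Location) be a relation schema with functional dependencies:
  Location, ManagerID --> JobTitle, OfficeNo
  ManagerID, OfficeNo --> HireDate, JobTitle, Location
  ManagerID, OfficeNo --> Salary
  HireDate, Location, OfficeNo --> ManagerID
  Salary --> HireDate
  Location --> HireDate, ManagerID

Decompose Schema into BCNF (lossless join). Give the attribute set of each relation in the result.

{HireDate, Salary}; {JobTitle, Location, ManagerID, OfficeNo, Salary}

Candidate keys of the original relation: {Location}, {ManagerID, OfficeNo}.
Within {HireDate, JobTitle, Location, ManagerID, OfficeNo, Salary}: {Salary}⁺ ∩ {HireDate, JobTitle, Location, ManagerID, OfficeNo, Salary} = {HireDate, Salary}, not the whole set, so Salary --> HireDate violates BCNF; decompose into {HireDate, Salary} and {JobTitle, Location, ManagerID, OfficeNo, Salary}.
{HireDate, Salary}: every determinant is a superkey — BCNF.
{JobTitle, Location, ManagerID, OfficeNo, Salary}: every determinant is a superkey — BCNF.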